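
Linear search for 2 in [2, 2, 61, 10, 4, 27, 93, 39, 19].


i=0: 2==2 found!

Found at 0, 1 comps


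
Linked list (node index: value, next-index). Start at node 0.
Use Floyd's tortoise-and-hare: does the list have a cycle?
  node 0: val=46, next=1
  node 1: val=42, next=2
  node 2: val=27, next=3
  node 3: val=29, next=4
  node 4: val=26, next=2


Floyd's tortoise (slow, +1) and hare (fast, +2):
  init: slow=0, fast=0
  step 1: slow=1, fast=2
  step 2: slow=2, fast=4
  step 3: slow=3, fast=3
  slow == fast at node 3: cycle detected

Cycle: yes


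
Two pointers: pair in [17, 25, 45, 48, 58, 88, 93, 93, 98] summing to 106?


lo=0(17)+hi=8(98)=115
lo=0(17)+hi=7(93)=110
lo=0(17)+hi=6(93)=110
lo=0(17)+hi=5(88)=105
lo=1(25)+hi=5(88)=113
lo=1(25)+hi=4(58)=83
lo=2(45)+hi=4(58)=103
lo=3(48)+hi=4(58)=106

Yes: 48+58=106


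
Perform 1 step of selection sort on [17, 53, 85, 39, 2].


Initial: [17, 53, 85, 39, 2]
Step 1: min=2 at 4
  Swap: [2, 53, 85, 39, 17]

After 1 step: [2, 53, 85, 39, 17]


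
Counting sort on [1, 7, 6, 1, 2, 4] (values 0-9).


Input: [1, 7, 6, 1, 2, 4]
Counts: [0, 2, 1, 0, 1, 0, 1, 1, 0, 0]

Sorted: [1, 1, 2, 4, 6, 7]


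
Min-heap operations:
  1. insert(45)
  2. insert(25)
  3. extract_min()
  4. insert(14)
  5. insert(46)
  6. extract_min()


insert(45) -> [45]
insert(25) -> [25, 45]
extract_min()->25, [45]
insert(14) -> [14, 45]
insert(46) -> [14, 45, 46]
extract_min()->14, [45, 46]

Final heap: [45, 46]


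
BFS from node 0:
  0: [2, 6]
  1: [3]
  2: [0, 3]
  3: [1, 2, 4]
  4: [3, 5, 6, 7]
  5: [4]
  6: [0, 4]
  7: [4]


Visit 0, enqueue [2, 6]
Visit 2, enqueue [3]
Visit 6, enqueue [4]
Visit 3, enqueue [1]
Visit 4, enqueue [5, 7]
Visit 1, enqueue []
Visit 5, enqueue []
Visit 7, enqueue []

BFS order: [0, 2, 6, 3, 4, 1, 5, 7]


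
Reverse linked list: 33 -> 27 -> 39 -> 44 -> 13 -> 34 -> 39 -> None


Step 1: curr=33, set curr.next=prev(None) | reversed so far: 33
Step 2: curr=27, set curr.next=prev(33) | reversed so far: 27 -> 33
Step 3: curr=39, set curr.next=prev(27) | reversed so far: 39 -> 27 -> 33
Step 4: curr=44, set curr.next=prev(39) | reversed so far: 44 -> 39 -> 27 -> 33
Step 5: curr=13, set curr.next=prev(44) | reversed so far: 13 -> 44 -> 39 -> 27 -> 33
Step 6: curr=34, set curr.next=prev(13) | reversed so far: 34 -> 13 -> 44 -> 39 -> 27 -> 33
Step 7: curr=39, set curr.next=prev(34) | reversed so far: 39 -> 34 -> 13 -> 44 -> 39 -> 27 -> 33

39 -> 34 -> 13 -> 44 -> 39 -> 27 -> 33 -> None


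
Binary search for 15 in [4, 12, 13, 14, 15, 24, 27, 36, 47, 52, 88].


Step 1: lo=0, hi=10, mid=5, val=24
Step 2: lo=0, hi=4, mid=2, val=13
Step 3: lo=3, hi=4, mid=3, val=14
Step 4: lo=4, hi=4, mid=4, val=15

Found at index 4


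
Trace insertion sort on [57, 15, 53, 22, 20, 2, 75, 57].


Initial: [57, 15, 53, 22, 20, 2, 75, 57]
Insert 15: [15, 57, 53, 22, 20, 2, 75, 57]
Insert 53: [15, 53, 57, 22, 20, 2, 75, 57]
Insert 22: [15, 22, 53, 57, 20, 2, 75, 57]
Insert 20: [15, 20, 22, 53, 57, 2, 75, 57]
Insert 2: [2, 15, 20, 22, 53, 57, 75, 57]
Insert 75: [2, 15, 20, 22, 53, 57, 75, 57]
Insert 57: [2, 15, 20, 22, 53, 57, 57, 75]

Sorted: [2, 15, 20, 22, 53, 57, 57, 75]


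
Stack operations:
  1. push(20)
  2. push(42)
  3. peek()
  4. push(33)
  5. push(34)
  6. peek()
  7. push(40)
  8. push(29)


push(20) -> [20]
push(42) -> [20, 42]
peek()->42
push(33) -> [20, 42, 33]
push(34) -> [20, 42, 33, 34]
peek()->34
push(40) -> [20, 42, 33, 34, 40]
push(29) -> [20, 42, 33, 34, 40, 29]

Final stack: [20, 42, 33, 34, 40, 29]


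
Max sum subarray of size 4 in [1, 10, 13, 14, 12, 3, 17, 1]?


[0:4]: 38
[1:5]: 49
[2:6]: 42
[3:7]: 46
[4:8]: 33

Max: 49 at [1:5]


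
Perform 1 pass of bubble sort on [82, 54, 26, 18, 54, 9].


Initial: [82, 54, 26, 18, 54, 9]
Pass 1: [54, 26, 18, 54, 9, 82] (5 swaps)

After 1 pass: [54, 26, 18, 54, 9, 82]


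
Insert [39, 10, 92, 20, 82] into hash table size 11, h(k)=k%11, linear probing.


Insert 39: h=6 -> slot 6
Insert 10: h=10 -> slot 10
Insert 92: h=4 -> slot 4
Insert 20: h=9 -> slot 9
Insert 82: h=5 -> slot 5

Table: [None, None, None, None, 92, 82, 39, None, None, 20, 10]


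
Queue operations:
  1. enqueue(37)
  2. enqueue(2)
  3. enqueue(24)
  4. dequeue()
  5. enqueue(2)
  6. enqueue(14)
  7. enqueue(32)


enqueue(37) -> [37]
enqueue(2) -> [37, 2]
enqueue(24) -> [37, 2, 24]
dequeue()->37, [2, 24]
enqueue(2) -> [2, 24, 2]
enqueue(14) -> [2, 24, 2, 14]
enqueue(32) -> [2, 24, 2, 14, 32]

Final queue: [2, 24, 2, 14, 32]


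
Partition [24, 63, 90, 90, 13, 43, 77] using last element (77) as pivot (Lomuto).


Pivot: 77
  24 <= 77: advance i (no swap)
  63 <= 77: advance i (no swap)
  13 <= 77: swap -> [24, 63, 13, 90, 90, 43, 77]
  43 <= 77: swap -> [24, 63, 13, 43, 90, 90, 77]
Place pivot at 4: [24, 63, 13, 43, 77, 90, 90]

Partitioned: [24, 63, 13, 43, 77, 90, 90]


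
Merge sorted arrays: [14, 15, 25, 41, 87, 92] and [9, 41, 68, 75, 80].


Take 9 from B
Take 14 from A
Take 15 from A
Take 25 from A
Take 41 from A
Take 41 from B
Take 68 from B
Take 75 from B
Take 80 from B

Merged: [9, 14, 15, 25, 41, 41, 68, 75, 80, 87, 92]


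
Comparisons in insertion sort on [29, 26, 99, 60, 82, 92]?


Algorithm: insertion sort
Input: [29, 26, 99, 60, 82, 92]
Sorted: [26, 29, 60, 82, 92, 99]

8


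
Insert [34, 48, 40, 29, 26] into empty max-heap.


Insert 34: [34]
Insert 48: [48, 34]
Insert 40: [48, 34, 40]
Insert 29: [48, 34, 40, 29]
Insert 26: [48, 34, 40, 29, 26]

Final heap: [48, 34, 40, 29, 26]


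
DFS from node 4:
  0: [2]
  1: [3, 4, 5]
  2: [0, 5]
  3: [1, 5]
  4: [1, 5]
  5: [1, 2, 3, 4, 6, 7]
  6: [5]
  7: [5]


Visit 4, push [5, 1]
Visit 1, push [5, 3]
Visit 3, push [5]
Visit 5, push [7, 6, 2]
Visit 2, push [0]
Visit 0, push []
Visit 6, push []
Visit 7, push []

DFS order: [4, 1, 3, 5, 2, 0, 6, 7]


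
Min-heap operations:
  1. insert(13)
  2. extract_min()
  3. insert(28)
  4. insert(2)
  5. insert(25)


insert(13) -> [13]
extract_min()->13, []
insert(28) -> [28]
insert(2) -> [2, 28]
insert(25) -> [2, 28, 25]

Final heap: [2, 28, 25]


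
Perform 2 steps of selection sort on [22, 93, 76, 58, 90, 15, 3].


Initial: [22, 93, 76, 58, 90, 15, 3]
Step 1: min=3 at 6
  Swap: [3, 93, 76, 58, 90, 15, 22]
Step 2: min=15 at 5
  Swap: [3, 15, 76, 58, 90, 93, 22]

After 2 steps: [3, 15, 76, 58, 90, 93, 22]


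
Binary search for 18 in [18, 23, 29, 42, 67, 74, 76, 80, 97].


Step 1: lo=0, hi=8, mid=4, val=67
Step 2: lo=0, hi=3, mid=1, val=23
Step 3: lo=0, hi=0, mid=0, val=18

Found at index 0


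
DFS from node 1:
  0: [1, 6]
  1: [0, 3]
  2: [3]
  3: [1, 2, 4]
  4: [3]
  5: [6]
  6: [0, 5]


Visit 1, push [3, 0]
Visit 0, push [6]
Visit 6, push [5]
Visit 5, push []
Visit 3, push [4, 2]
Visit 2, push []
Visit 4, push []

DFS order: [1, 0, 6, 5, 3, 2, 4]


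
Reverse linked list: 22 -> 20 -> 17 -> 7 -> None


Step 1: curr=22, set curr.next=prev(None) | reversed so far: 22
Step 2: curr=20, set curr.next=prev(22) | reversed so far: 20 -> 22
Step 3: curr=17, set curr.next=prev(20) | reversed so far: 17 -> 20 -> 22
Step 4: curr=7, set curr.next=prev(17) | reversed so far: 7 -> 17 -> 20 -> 22

7 -> 17 -> 20 -> 22 -> None


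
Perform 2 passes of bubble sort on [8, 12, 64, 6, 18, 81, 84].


Initial: [8, 12, 64, 6, 18, 81, 84]
Pass 1: [8, 12, 6, 18, 64, 81, 84] (2 swaps)
Pass 2: [8, 6, 12, 18, 64, 81, 84] (1 swaps)

After 2 passes: [8, 6, 12, 18, 64, 81, 84]


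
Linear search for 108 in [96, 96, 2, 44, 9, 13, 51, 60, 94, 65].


i=0: 96!=108
i=1: 96!=108
i=2: 2!=108
i=3: 44!=108
i=4: 9!=108
i=5: 13!=108
i=6: 51!=108
i=7: 60!=108
i=8: 94!=108
i=9: 65!=108

Not found, 10 comps


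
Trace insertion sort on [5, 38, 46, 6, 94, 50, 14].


Initial: [5, 38, 46, 6, 94, 50, 14]
Insert 38: [5, 38, 46, 6, 94, 50, 14]
Insert 46: [5, 38, 46, 6, 94, 50, 14]
Insert 6: [5, 6, 38, 46, 94, 50, 14]
Insert 94: [5, 6, 38, 46, 94, 50, 14]
Insert 50: [5, 6, 38, 46, 50, 94, 14]
Insert 14: [5, 6, 14, 38, 46, 50, 94]

Sorted: [5, 6, 14, 38, 46, 50, 94]


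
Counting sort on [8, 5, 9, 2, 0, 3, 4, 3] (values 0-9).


Input: [8, 5, 9, 2, 0, 3, 4, 3]
Counts: [1, 0, 1, 2, 1, 1, 0, 0, 1, 1]

Sorted: [0, 2, 3, 3, 4, 5, 8, 9]


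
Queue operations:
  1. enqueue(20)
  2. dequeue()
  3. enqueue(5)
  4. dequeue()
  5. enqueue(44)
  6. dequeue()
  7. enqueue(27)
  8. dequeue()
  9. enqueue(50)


enqueue(20) -> [20]
dequeue()->20, []
enqueue(5) -> [5]
dequeue()->5, []
enqueue(44) -> [44]
dequeue()->44, []
enqueue(27) -> [27]
dequeue()->27, []
enqueue(50) -> [50]

Final queue: [50]


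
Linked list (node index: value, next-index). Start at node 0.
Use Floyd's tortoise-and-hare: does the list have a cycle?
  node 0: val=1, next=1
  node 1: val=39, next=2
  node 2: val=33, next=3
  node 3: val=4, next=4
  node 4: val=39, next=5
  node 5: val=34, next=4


Floyd's tortoise (slow, +1) and hare (fast, +2):
  init: slow=0, fast=0
  step 1: slow=1, fast=2
  step 2: slow=2, fast=4
  step 3: slow=3, fast=4
  step 4: slow=4, fast=4
  slow == fast at node 4: cycle detected

Cycle: yes


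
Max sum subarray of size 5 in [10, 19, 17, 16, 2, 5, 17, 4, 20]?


[0:5]: 64
[1:6]: 59
[2:7]: 57
[3:8]: 44
[4:9]: 48

Max: 64 at [0:5]


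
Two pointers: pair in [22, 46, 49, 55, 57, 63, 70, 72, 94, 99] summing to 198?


lo=0(22)+hi=9(99)=121
lo=1(46)+hi=9(99)=145
lo=2(49)+hi=9(99)=148
lo=3(55)+hi=9(99)=154
lo=4(57)+hi=9(99)=156
lo=5(63)+hi=9(99)=162
lo=6(70)+hi=9(99)=169
lo=7(72)+hi=9(99)=171
lo=8(94)+hi=9(99)=193

No pair found


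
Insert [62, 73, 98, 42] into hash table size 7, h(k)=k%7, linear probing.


Insert 62: h=6 -> slot 6
Insert 73: h=3 -> slot 3
Insert 98: h=0 -> slot 0
Insert 42: h=0, 1 probes -> slot 1

Table: [98, 42, None, 73, None, None, 62]


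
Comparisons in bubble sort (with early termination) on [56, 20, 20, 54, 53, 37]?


Algorithm: bubble sort (with early termination)
Input: [56, 20, 20, 54, 53, 37]
Sorted: [20, 20, 37, 53, 54, 56]

14


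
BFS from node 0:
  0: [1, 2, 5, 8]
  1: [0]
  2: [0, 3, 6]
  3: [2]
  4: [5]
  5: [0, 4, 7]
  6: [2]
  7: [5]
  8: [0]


Visit 0, enqueue [1, 2, 5, 8]
Visit 1, enqueue []
Visit 2, enqueue [3, 6]
Visit 5, enqueue [4, 7]
Visit 8, enqueue []
Visit 3, enqueue []
Visit 6, enqueue []
Visit 4, enqueue []
Visit 7, enqueue []

BFS order: [0, 1, 2, 5, 8, 3, 6, 4, 7]


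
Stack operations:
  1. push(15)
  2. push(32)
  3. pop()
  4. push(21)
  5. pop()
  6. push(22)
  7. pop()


push(15) -> [15]
push(32) -> [15, 32]
pop()->32, [15]
push(21) -> [15, 21]
pop()->21, [15]
push(22) -> [15, 22]
pop()->22, [15]

Final stack: [15]


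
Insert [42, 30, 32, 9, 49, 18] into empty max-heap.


Insert 42: [42]
Insert 30: [42, 30]
Insert 32: [42, 30, 32]
Insert 9: [42, 30, 32, 9]
Insert 49: [49, 42, 32, 9, 30]
Insert 18: [49, 42, 32, 9, 30, 18]

Final heap: [49, 42, 32, 9, 30, 18]


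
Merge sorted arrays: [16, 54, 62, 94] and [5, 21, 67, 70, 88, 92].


Take 5 from B
Take 16 from A
Take 21 from B
Take 54 from A
Take 62 from A
Take 67 from B
Take 70 from B
Take 88 from B
Take 92 from B

Merged: [5, 16, 21, 54, 62, 67, 70, 88, 92, 94]


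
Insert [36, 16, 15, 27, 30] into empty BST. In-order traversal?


Insert 36: root
Insert 16: L from 36
Insert 15: L from 36 -> L from 16
Insert 27: L from 36 -> R from 16
Insert 30: L from 36 -> R from 16 -> R from 27

In-order: [15, 16, 27, 30, 36]


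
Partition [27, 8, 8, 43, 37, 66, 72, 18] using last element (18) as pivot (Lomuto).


Pivot: 18
  8 <= 18: swap -> [8, 27, 8, 43, 37, 66, 72, 18]
  8 <= 18: swap -> [8, 8, 27, 43, 37, 66, 72, 18]
Place pivot at 2: [8, 8, 18, 43, 37, 66, 72, 27]

Partitioned: [8, 8, 18, 43, 37, 66, 72, 27]


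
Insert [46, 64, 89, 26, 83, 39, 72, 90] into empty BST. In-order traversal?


Insert 46: root
Insert 64: R from 46
Insert 89: R from 46 -> R from 64
Insert 26: L from 46
Insert 83: R from 46 -> R from 64 -> L from 89
Insert 39: L from 46 -> R from 26
Insert 72: R from 46 -> R from 64 -> L from 89 -> L from 83
Insert 90: R from 46 -> R from 64 -> R from 89

In-order: [26, 39, 46, 64, 72, 83, 89, 90]


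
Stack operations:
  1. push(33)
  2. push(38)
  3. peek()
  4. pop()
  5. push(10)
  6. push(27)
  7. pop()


push(33) -> [33]
push(38) -> [33, 38]
peek()->38
pop()->38, [33]
push(10) -> [33, 10]
push(27) -> [33, 10, 27]
pop()->27, [33, 10]

Final stack: [33, 10]


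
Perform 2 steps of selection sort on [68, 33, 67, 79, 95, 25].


Initial: [68, 33, 67, 79, 95, 25]
Step 1: min=25 at 5
  Swap: [25, 33, 67, 79, 95, 68]
Step 2: min=33 at 1
  Swap: [25, 33, 67, 79, 95, 68]

After 2 steps: [25, 33, 67, 79, 95, 68]


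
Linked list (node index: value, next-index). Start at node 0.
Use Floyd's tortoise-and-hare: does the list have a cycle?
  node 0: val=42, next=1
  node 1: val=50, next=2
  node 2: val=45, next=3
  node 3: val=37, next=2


Floyd's tortoise (slow, +1) and hare (fast, +2):
  init: slow=0, fast=0
  step 1: slow=1, fast=2
  step 2: slow=2, fast=2
  slow == fast at node 2: cycle detected

Cycle: yes


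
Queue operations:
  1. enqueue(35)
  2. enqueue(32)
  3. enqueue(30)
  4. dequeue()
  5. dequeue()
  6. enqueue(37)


enqueue(35) -> [35]
enqueue(32) -> [35, 32]
enqueue(30) -> [35, 32, 30]
dequeue()->35, [32, 30]
dequeue()->32, [30]
enqueue(37) -> [30, 37]

Final queue: [30, 37]


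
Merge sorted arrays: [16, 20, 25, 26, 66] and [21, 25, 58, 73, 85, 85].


Take 16 from A
Take 20 from A
Take 21 from B
Take 25 from A
Take 25 from B
Take 26 from A
Take 58 from B
Take 66 from A

Merged: [16, 20, 21, 25, 25, 26, 58, 66, 73, 85, 85]


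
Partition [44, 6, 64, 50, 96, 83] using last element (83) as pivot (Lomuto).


Pivot: 83
  44 <= 83: advance i (no swap)
  6 <= 83: advance i (no swap)
  64 <= 83: advance i (no swap)
  50 <= 83: advance i (no swap)
Place pivot at 4: [44, 6, 64, 50, 83, 96]

Partitioned: [44, 6, 64, 50, 83, 96]


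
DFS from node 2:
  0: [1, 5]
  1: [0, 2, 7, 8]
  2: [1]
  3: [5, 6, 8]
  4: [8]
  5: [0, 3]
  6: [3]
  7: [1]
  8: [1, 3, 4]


Visit 2, push [1]
Visit 1, push [8, 7, 0]
Visit 0, push [5]
Visit 5, push [3]
Visit 3, push [8, 6]
Visit 6, push []
Visit 8, push [4]
Visit 4, push []
Visit 7, push []

DFS order: [2, 1, 0, 5, 3, 6, 8, 4, 7]


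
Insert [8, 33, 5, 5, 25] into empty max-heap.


Insert 8: [8]
Insert 33: [33, 8]
Insert 5: [33, 8, 5]
Insert 5: [33, 8, 5, 5]
Insert 25: [33, 25, 5, 5, 8]

Final heap: [33, 25, 5, 5, 8]


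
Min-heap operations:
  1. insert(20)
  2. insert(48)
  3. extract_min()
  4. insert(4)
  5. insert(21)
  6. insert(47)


insert(20) -> [20]
insert(48) -> [20, 48]
extract_min()->20, [48]
insert(4) -> [4, 48]
insert(21) -> [4, 48, 21]
insert(47) -> [4, 47, 21, 48]

Final heap: [4, 47, 21, 48]


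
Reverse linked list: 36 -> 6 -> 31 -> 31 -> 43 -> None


Step 1: curr=36, set curr.next=prev(None) | reversed so far: 36
Step 2: curr=6, set curr.next=prev(36) | reversed so far: 6 -> 36
Step 3: curr=31, set curr.next=prev(6) | reversed so far: 31 -> 6 -> 36
Step 4: curr=31, set curr.next=prev(31) | reversed so far: 31 -> 31 -> 6 -> 36
Step 5: curr=43, set curr.next=prev(31) | reversed so far: 43 -> 31 -> 31 -> 6 -> 36

43 -> 31 -> 31 -> 6 -> 36 -> None


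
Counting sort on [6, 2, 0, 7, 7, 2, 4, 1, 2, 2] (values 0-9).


Input: [6, 2, 0, 7, 7, 2, 4, 1, 2, 2]
Counts: [1, 1, 4, 0, 1, 0, 1, 2, 0, 0]

Sorted: [0, 1, 2, 2, 2, 2, 4, 6, 7, 7]


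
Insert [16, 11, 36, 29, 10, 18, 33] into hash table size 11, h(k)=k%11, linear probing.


Insert 16: h=5 -> slot 5
Insert 11: h=0 -> slot 0
Insert 36: h=3 -> slot 3
Insert 29: h=7 -> slot 7
Insert 10: h=10 -> slot 10
Insert 18: h=7, 1 probes -> slot 8
Insert 33: h=0, 1 probes -> slot 1

Table: [11, 33, None, 36, None, 16, None, 29, 18, None, 10]


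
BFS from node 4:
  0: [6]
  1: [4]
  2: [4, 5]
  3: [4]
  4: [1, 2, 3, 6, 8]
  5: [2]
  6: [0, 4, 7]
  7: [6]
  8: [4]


Visit 4, enqueue [1, 2, 3, 6, 8]
Visit 1, enqueue []
Visit 2, enqueue [5]
Visit 3, enqueue []
Visit 6, enqueue [0, 7]
Visit 8, enqueue []
Visit 5, enqueue []
Visit 0, enqueue []
Visit 7, enqueue []

BFS order: [4, 1, 2, 3, 6, 8, 5, 0, 7]


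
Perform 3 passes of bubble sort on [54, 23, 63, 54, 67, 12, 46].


Initial: [54, 23, 63, 54, 67, 12, 46]
Pass 1: [23, 54, 54, 63, 12, 46, 67] (4 swaps)
Pass 2: [23, 54, 54, 12, 46, 63, 67] (2 swaps)
Pass 3: [23, 54, 12, 46, 54, 63, 67] (2 swaps)

After 3 passes: [23, 54, 12, 46, 54, 63, 67]


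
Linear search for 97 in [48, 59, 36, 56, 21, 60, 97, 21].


i=0: 48!=97
i=1: 59!=97
i=2: 36!=97
i=3: 56!=97
i=4: 21!=97
i=5: 60!=97
i=6: 97==97 found!

Found at 6, 7 comps


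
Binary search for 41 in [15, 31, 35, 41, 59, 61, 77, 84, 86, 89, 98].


Step 1: lo=0, hi=10, mid=5, val=61
Step 2: lo=0, hi=4, mid=2, val=35
Step 3: lo=3, hi=4, mid=3, val=41

Found at index 3


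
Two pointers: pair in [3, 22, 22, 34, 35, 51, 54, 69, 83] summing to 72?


lo=0(3)+hi=8(83)=86
lo=0(3)+hi=7(69)=72

Yes: 3+69=72


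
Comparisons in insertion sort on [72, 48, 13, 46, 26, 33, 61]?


Algorithm: insertion sort
Input: [72, 48, 13, 46, 26, 33, 61]
Sorted: [13, 26, 33, 46, 48, 61, 72]

16


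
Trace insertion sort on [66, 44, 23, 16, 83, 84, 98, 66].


Initial: [66, 44, 23, 16, 83, 84, 98, 66]
Insert 44: [44, 66, 23, 16, 83, 84, 98, 66]
Insert 23: [23, 44, 66, 16, 83, 84, 98, 66]
Insert 16: [16, 23, 44, 66, 83, 84, 98, 66]
Insert 83: [16, 23, 44, 66, 83, 84, 98, 66]
Insert 84: [16, 23, 44, 66, 83, 84, 98, 66]
Insert 98: [16, 23, 44, 66, 83, 84, 98, 66]
Insert 66: [16, 23, 44, 66, 66, 83, 84, 98]

Sorted: [16, 23, 44, 66, 66, 83, 84, 98]


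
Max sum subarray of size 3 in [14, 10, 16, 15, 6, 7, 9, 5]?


[0:3]: 40
[1:4]: 41
[2:5]: 37
[3:6]: 28
[4:7]: 22
[5:8]: 21

Max: 41 at [1:4]


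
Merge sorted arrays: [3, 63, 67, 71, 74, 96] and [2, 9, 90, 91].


Take 2 from B
Take 3 from A
Take 9 from B
Take 63 from A
Take 67 from A
Take 71 from A
Take 74 from A
Take 90 from B
Take 91 from B

Merged: [2, 3, 9, 63, 67, 71, 74, 90, 91, 96]


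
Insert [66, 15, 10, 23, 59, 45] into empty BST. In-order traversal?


Insert 66: root
Insert 15: L from 66
Insert 10: L from 66 -> L from 15
Insert 23: L from 66 -> R from 15
Insert 59: L from 66 -> R from 15 -> R from 23
Insert 45: L from 66 -> R from 15 -> R from 23 -> L from 59

In-order: [10, 15, 23, 45, 59, 66]


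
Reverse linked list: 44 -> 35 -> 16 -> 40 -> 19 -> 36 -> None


Step 1: curr=44, set curr.next=prev(None) | reversed so far: 44
Step 2: curr=35, set curr.next=prev(44) | reversed so far: 35 -> 44
Step 3: curr=16, set curr.next=prev(35) | reversed so far: 16 -> 35 -> 44
Step 4: curr=40, set curr.next=prev(16) | reversed so far: 40 -> 16 -> 35 -> 44
Step 5: curr=19, set curr.next=prev(40) | reversed so far: 19 -> 40 -> 16 -> 35 -> 44
Step 6: curr=36, set curr.next=prev(19) | reversed so far: 36 -> 19 -> 40 -> 16 -> 35 -> 44

36 -> 19 -> 40 -> 16 -> 35 -> 44 -> None


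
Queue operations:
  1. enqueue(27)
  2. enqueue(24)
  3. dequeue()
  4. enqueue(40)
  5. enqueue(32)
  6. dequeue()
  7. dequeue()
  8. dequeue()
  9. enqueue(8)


enqueue(27) -> [27]
enqueue(24) -> [27, 24]
dequeue()->27, [24]
enqueue(40) -> [24, 40]
enqueue(32) -> [24, 40, 32]
dequeue()->24, [40, 32]
dequeue()->40, [32]
dequeue()->32, []
enqueue(8) -> [8]

Final queue: [8]


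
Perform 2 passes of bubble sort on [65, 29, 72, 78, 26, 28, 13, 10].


Initial: [65, 29, 72, 78, 26, 28, 13, 10]
Pass 1: [29, 65, 72, 26, 28, 13, 10, 78] (5 swaps)
Pass 2: [29, 65, 26, 28, 13, 10, 72, 78] (4 swaps)

After 2 passes: [29, 65, 26, 28, 13, 10, 72, 78]


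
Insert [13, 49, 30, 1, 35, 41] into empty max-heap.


Insert 13: [13]
Insert 49: [49, 13]
Insert 30: [49, 13, 30]
Insert 1: [49, 13, 30, 1]
Insert 35: [49, 35, 30, 1, 13]
Insert 41: [49, 35, 41, 1, 13, 30]

Final heap: [49, 35, 41, 1, 13, 30]


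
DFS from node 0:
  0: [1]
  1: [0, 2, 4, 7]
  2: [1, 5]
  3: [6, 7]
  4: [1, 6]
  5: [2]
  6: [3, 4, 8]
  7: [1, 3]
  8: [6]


Visit 0, push [1]
Visit 1, push [7, 4, 2]
Visit 2, push [5]
Visit 5, push []
Visit 4, push [6]
Visit 6, push [8, 3]
Visit 3, push [7]
Visit 7, push []
Visit 8, push []

DFS order: [0, 1, 2, 5, 4, 6, 3, 7, 8]


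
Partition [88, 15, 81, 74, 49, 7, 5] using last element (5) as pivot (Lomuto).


Pivot: 5
Place pivot at 0: [5, 15, 81, 74, 49, 7, 88]

Partitioned: [5, 15, 81, 74, 49, 7, 88]


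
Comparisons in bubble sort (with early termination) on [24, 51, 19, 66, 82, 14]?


Algorithm: bubble sort (with early termination)
Input: [24, 51, 19, 66, 82, 14]
Sorted: [14, 19, 24, 51, 66, 82]

15


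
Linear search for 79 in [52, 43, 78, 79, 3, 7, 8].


i=0: 52!=79
i=1: 43!=79
i=2: 78!=79
i=3: 79==79 found!

Found at 3, 4 comps


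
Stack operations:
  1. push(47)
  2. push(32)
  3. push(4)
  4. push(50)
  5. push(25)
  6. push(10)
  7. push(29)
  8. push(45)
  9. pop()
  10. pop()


push(47) -> [47]
push(32) -> [47, 32]
push(4) -> [47, 32, 4]
push(50) -> [47, 32, 4, 50]
push(25) -> [47, 32, 4, 50, 25]
push(10) -> [47, 32, 4, 50, 25, 10]
push(29) -> [47, 32, 4, 50, 25, 10, 29]
push(45) -> [47, 32, 4, 50, 25, 10, 29, 45]
pop()->45, [47, 32, 4, 50, 25, 10, 29]
pop()->29, [47, 32, 4, 50, 25, 10]

Final stack: [47, 32, 4, 50, 25, 10]


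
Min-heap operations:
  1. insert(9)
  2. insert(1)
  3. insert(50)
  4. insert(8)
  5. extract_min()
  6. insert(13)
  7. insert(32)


insert(9) -> [9]
insert(1) -> [1, 9]
insert(50) -> [1, 9, 50]
insert(8) -> [1, 8, 50, 9]
extract_min()->1, [8, 9, 50]
insert(13) -> [8, 9, 50, 13]
insert(32) -> [8, 9, 50, 13, 32]

Final heap: [8, 9, 50, 13, 32]


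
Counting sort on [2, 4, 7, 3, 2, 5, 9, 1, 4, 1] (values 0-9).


Input: [2, 4, 7, 3, 2, 5, 9, 1, 4, 1]
Counts: [0, 2, 2, 1, 2, 1, 0, 1, 0, 1]

Sorted: [1, 1, 2, 2, 3, 4, 4, 5, 7, 9]


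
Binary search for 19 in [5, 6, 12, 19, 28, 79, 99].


Step 1: lo=0, hi=6, mid=3, val=19

Found at index 3


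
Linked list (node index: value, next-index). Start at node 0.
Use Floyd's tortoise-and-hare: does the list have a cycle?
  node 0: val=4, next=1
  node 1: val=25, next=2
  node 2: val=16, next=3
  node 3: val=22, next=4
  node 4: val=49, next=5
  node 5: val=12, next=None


Floyd's tortoise (slow, +1) and hare (fast, +2):
  init: slow=0, fast=0
  step 1: slow=1, fast=2
  step 2: slow=2, fast=4
  step 3: fast 4->5->None, no cycle

Cycle: no


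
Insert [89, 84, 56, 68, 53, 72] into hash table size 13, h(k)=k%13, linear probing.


Insert 89: h=11 -> slot 11
Insert 84: h=6 -> slot 6
Insert 56: h=4 -> slot 4
Insert 68: h=3 -> slot 3
Insert 53: h=1 -> slot 1
Insert 72: h=7 -> slot 7

Table: [None, 53, None, 68, 56, None, 84, 72, None, None, None, 89, None]


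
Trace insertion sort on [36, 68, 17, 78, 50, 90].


Initial: [36, 68, 17, 78, 50, 90]
Insert 68: [36, 68, 17, 78, 50, 90]
Insert 17: [17, 36, 68, 78, 50, 90]
Insert 78: [17, 36, 68, 78, 50, 90]
Insert 50: [17, 36, 50, 68, 78, 90]
Insert 90: [17, 36, 50, 68, 78, 90]

Sorted: [17, 36, 50, 68, 78, 90]


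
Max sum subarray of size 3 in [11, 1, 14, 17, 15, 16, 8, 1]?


[0:3]: 26
[1:4]: 32
[2:5]: 46
[3:6]: 48
[4:7]: 39
[5:8]: 25

Max: 48 at [3:6]


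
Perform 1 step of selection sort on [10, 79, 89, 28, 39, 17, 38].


Initial: [10, 79, 89, 28, 39, 17, 38]
Step 1: min=10 at 0
  Swap: [10, 79, 89, 28, 39, 17, 38]

After 1 step: [10, 79, 89, 28, 39, 17, 38]


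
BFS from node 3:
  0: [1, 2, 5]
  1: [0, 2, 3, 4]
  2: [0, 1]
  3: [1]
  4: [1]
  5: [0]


Visit 3, enqueue [1]
Visit 1, enqueue [0, 2, 4]
Visit 0, enqueue [5]
Visit 2, enqueue []
Visit 4, enqueue []
Visit 5, enqueue []

BFS order: [3, 1, 0, 2, 4, 5]


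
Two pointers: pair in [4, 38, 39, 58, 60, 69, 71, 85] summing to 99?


lo=0(4)+hi=7(85)=89
lo=1(38)+hi=7(85)=123
lo=1(38)+hi=6(71)=109
lo=1(38)+hi=5(69)=107
lo=1(38)+hi=4(60)=98
lo=2(39)+hi=4(60)=99

Yes: 39+60=99


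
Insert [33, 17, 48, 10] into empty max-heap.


Insert 33: [33]
Insert 17: [33, 17]
Insert 48: [48, 17, 33]
Insert 10: [48, 17, 33, 10]

Final heap: [48, 17, 33, 10]


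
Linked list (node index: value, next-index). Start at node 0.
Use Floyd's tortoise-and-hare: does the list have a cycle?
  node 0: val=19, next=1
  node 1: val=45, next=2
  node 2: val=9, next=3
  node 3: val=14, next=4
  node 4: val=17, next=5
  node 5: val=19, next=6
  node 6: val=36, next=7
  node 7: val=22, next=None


Floyd's tortoise (slow, +1) and hare (fast, +2):
  init: slow=0, fast=0
  step 1: slow=1, fast=2
  step 2: slow=2, fast=4
  step 3: slow=3, fast=6
  step 4: fast 6->7->None, no cycle

Cycle: no


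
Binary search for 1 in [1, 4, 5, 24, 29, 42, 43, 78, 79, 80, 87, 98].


Step 1: lo=0, hi=11, mid=5, val=42
Step 2: lo=0, hi=4, mid=2, val=5
Step 3: lo=0, hi=1, mid=0, val=1

Found at index 0


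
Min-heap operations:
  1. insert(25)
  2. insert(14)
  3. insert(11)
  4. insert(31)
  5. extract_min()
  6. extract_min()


insert(25) -> [25]
insert(14) -> [14, 25]
insert(11) -> [11, 25, 14]
insert(31) -> [11, 25, 14, 31]
extract_min()->11, [14, 25, 31]
extract_min()->14, [25, 31]

Final heap: [25, 31]


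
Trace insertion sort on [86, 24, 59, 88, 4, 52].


Initial: [86, 24, 59, 88, 4, 52]
Insert 24: [24, 86, 59, 88, 4, 52]
Insert 59: [24, 59, 86, 88, 4, 52]
Insert 88: [24, 59, 86, 88, 4, 52]
Insert 4: [4, 24, 59, 86, 88, 52]
Insert 52: [4, 24, 52, 59, 86, 88]

Sorted: [4, 24, 52, 59, 86, 88]


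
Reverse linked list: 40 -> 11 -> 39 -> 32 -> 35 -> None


Step 1: curr=40, set curr.next=prev(None) | reversed so far: 40
Step 2: curr=11, set curr.next=prev(40) | reversed so far: 11 -> 40
Step 3: curr=39, set curr.next=prev(11) | reversed so far: 39 -> 11 -> 40
Step 4: curr=32, set curr.next=prev(39) | reversed so far: 32 -> 39 -> 11 -> 40
Step 5: curr=35, set curr.next=prev(32) | reversed so far: 35 -> 32 -> 39 -> 11 -> 40

35 -> 32 -> 39 -> 11 -> 40 -> None


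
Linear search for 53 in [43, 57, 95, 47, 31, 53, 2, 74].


i=0: 43!=53
i=1: 57!=53
i=2: 95!=53
i=3: 47!=53
i=4: 31!=53
i=5: 53==53 found!

Found at 5, 6 comps


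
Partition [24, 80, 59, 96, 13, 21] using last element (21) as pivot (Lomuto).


Pivot: 21
  13 <= 21: swap -> [13, 80, 59, 96, 24, 21]
Place pivot at 1: [13, 21, 59, 96, 24, 80]

Partitioned: [13, 21, 59, 96, 24, 80]


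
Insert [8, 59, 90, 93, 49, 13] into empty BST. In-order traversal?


Insert 8: root
Insert 59: R from 8
Insert 90: R from 8 -> R from 59
Insert 93: R from 8 -> R from 59 -> R from 90
Insert 49: R from 8 -> L from 59
Insert 13: R from 8 -> L from 59 -> L from 49

In-order: [8, 13, 49, 59, 90, 93]


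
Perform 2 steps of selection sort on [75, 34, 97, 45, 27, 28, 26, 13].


Initial: [75, 34, 97, 45, 27, 28, 26, 13]
Step 1: min=13 at 7
  Swap: [13, 34, 97, 45, 27, 28, 26, 75]
Step 2: min=26 at 6
  Swap: [13, 26, 97, 45, 27, 28, 34, 75]

After 2 steps: [13, 26, 97, 45, 27, 28, 34, 75]


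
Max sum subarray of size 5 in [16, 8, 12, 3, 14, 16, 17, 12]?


[0:5]: 53
[1:6]: 53
[2:7]: 62
[3:8]: 62

Max: 62 at [2:7]


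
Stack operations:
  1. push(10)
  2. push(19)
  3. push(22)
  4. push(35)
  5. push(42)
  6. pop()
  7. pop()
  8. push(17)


push(10) -> [10]
push(19) -> [10, 19]
push(22) -> [10, 19, 22]
push(35) -> [10, 19, 22, 35]
push(42) -> [10, 19, 22, 35, 42]
pop()->42, [10, 19, 22, 35]
pop()->35, [10, 19, 22]
push(17) -> [10, 19, 22, 17]

Final stack: [10, 19, 22, 17]


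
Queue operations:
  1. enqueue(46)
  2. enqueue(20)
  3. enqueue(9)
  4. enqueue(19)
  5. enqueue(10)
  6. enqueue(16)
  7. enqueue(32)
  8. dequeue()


enqueue(46) -> [46]
enqueue(20) -> [46, 20]
enqueue(9) -> [46, 20, 9]
enqueue(19) -> [46, 20, 9, 19]
enqueue(10) -> [46, 20, 9, 19, 10]
enqueue(16) -> [46, 20, 9, 19, 10, 16]
enqueue(32) -> [46, 20, 9, 19, 10, 16, 32]
dequeue()->46, [20, 9, 19, 10, 16, 32]

Final queue: [20, 9, 19, 10, 16, 32]


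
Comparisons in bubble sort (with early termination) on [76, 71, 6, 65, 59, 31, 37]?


Algorithm: bubble sort (with early termination)
Input: [76, 71, 6, 65, 59, 31, 37]
Sorted: [6, 31, 37, 59, 65, 71, 76]

20


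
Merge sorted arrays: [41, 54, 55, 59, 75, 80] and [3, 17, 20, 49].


Take 3 from B
Take 17 from B
Take 20 from B
Take 41 from A
Take 49 from B

Merged: [3, 17, 20, 41, 49, 54, 55, 59, 75, 80]


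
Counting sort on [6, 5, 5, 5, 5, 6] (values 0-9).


Input: [6, 5, 5, 5, 5, 6]
Counts: [0, 0, 0, 0, 0, 4, 2, 0, 0, 0]

Sorted: [5, 5, 5, 5, 6, 6]


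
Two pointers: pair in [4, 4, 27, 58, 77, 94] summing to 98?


lo=0(4)+hi=5(94)=98

Yes: 4+94=98


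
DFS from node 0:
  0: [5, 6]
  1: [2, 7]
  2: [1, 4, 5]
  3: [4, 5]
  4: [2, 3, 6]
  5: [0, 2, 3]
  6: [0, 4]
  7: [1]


Visit 0, push [6, 5]
Visit 5, push [3, 2]
Visit 2, push [4, 1]
Visit 1, push [7]
Visit 7, push []
Visit 4, push [6, 3]
Visit 3, push []
Visit 6, push []

DFS order: [0, 5, 2, 1, 7, 4, 3, 6]


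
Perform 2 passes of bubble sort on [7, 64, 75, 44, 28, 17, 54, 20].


Initial: [7, 64, 75, 44, 28, 17, 54, 20]
Pass 1: [7, 64, 44, 28, 17, 54, 20, 75] (5 swaps)
Pass 2: [7, 44, 28, 17, 54, 20, 64, 75] (5 swaps)

After 2 passes: [7, 44, 28, 17, 54, 20, 64, 75]


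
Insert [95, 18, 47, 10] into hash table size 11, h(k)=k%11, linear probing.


Insert 95: h=7 -> slot 7
Insert 18: h=7, 1 probes -> slot 8
Insert 47: h=3 -> slot 3
Insert 10: h=10 -> slot 10

Table: [None, None, None, 47, None, None, None, 95, 18, None, 10]


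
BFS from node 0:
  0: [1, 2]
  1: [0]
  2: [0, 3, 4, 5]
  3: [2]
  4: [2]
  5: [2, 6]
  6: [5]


Visit 0, enqueue [1, 2]
Visit 1, enqueue []
Visit 2, enqueue [3, 4, 5]
Visit 3, enqueue []
Visit 4, enqueue []
Visit 5, enqueue [6]
Visit 6, enqueue []

BFS order: [0, 1, 2, 3, 4, 5, 6]


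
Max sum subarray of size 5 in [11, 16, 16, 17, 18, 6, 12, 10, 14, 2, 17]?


[0:5]: 78
[1:6]: 73
[2:7]: 69
[3:8]: 63
[4:9]: 60
[5:10]: 44
[6:11]: 55

Max: 78 at [0:5]


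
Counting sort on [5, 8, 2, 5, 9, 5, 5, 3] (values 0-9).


Input: [5, 8, 2, 5, 9, 5, 5, 3]
Counts: [0, 0, 1, 1, 0, 4, 0, 0, 1, 1]

Sorted: [2, 3, 5, 5, 5, 5, 8, 9]


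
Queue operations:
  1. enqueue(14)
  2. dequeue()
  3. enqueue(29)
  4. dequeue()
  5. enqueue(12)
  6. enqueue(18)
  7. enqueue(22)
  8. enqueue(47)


enqueue(14) -> [14]
dequeue()->14, []
enqueue(29) -> [29]
dequeue()->29, []
enqueue(12) -> [12]
enqueue(18) -> [12, 18]
enqueue(22) -> [12, 18, 22]
enqueue(47) -> [12, 18, 22, 47]

Final queue: [12, 18, 22, 47]


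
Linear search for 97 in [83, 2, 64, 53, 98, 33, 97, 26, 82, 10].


i=0: 83!=97
i=1: 2!=97
i=2: 64!=97
i=3: 53!=97
i=4: 98!=97
i=5: 33!=97
i=6: 97==97 found!

Found at 6, 7 comps


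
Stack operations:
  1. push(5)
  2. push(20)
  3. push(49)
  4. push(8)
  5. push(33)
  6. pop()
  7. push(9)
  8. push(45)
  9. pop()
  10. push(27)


push(5) -> [5]
push(20) -> [5, 20]
push(49) -> [5, 20, 49]
push(8) -> [5, 20, 49, 8]
push(33) -> [5, 20, 49, 8, 33]
pop()->33, [5, 20, 49, 8]
push(9) -> [5, 20, 49, 8, 9]
push(45) -> [5, 20, 49, 8, 9, 45]
pop()->45, [5, 20, 49, 8, 9]
push(27) -> [5, 20, 49, 8, 9, 27]

Final stack: [5, 20, 49, 8, 9, 27]


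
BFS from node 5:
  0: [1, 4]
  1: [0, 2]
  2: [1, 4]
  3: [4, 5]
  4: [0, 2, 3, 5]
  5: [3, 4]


Visit 5, enqueue [3, 4]
Visit 3, enqueue []
Visit 4, enqueue [0, 2]
Visit 0, enqueue [1]
Visit 2, enqueue []
Visit 1, enqueue []

BFS order: [5, 3, 4, 0, 2, 1]


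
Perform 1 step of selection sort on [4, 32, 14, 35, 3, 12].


Initial: [4, 32, 14, 35, 3, 12]
Step 1: min=3 at 4
  Swap: [3, 32, 14, 35, 4, 12]

After 1 step: [3, 32, 14, 35, 4, 12]


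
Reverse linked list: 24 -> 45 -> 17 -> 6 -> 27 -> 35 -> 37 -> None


Step 1: curr=24, set curr.next=prev(None) | reversed so far: 24
Step 2: curr=45, set curr.next=prev(24) | reversed so far: 45 -> 24
Step 3: curr=17, set curr.next=prev(45) | reversed so far: 17 -> 45 -> 24
Step 4: curr=6, set curr.next=prev(17) | reversed so far: 6 -> 17 -> 45 -> 24
Step 5: curr=27, set curr.next=prev(6) | reversed so far: 27 -> 6 -> 17 -> 45 -> 24
Step 6: curr=35, set curr.next=prev(27) | reversed so far: 35 -> 27 -> 6 -> 17 -> 45 -> 24
Step 7: curr=37, set curr.next=prev(35) | reversed so far: 37 -> 35 -> 27 -> 6 -> 17 -> 45 -> 24

37 -> 35 -> 27 -> 6 -> 17 -> 45 -> 24 -> None


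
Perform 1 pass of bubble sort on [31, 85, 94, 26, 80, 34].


Initial: [31, 85, 94, 26, 80, 34]
Pass 1: [31, 85, 26, 80, 34, 94] (3 swaps)

After 1 pass: [31, 85, 26, 80, 34, 94]


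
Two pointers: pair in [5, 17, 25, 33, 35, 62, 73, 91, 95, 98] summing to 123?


lo=0(5)+hi=9(98)=103
lo=1(17)+hi=9(98)=115
lo=2(25)+hi=9(98)=123

Yes: 25+98=123


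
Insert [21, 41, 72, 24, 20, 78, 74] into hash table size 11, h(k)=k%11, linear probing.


Insert 21: h=10 -> slot 10
Insert 41: h=8 -> slot 8
Insert 72: h=6 -> slot 6
Insert 24: h=2 -> slot 2
Insert 20: h=9 -> slot 9
Insert 78: h=1 -> slot 1
Insert 74: h=8, 3 probes -> slot 0

Table: [74, 78, 24, None, None, None, 72, None, 41, 20, 21]


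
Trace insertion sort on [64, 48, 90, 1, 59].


Initial: [64, 48, 90, 1, 59]
Insert 48: [48, 64, 90, 1, 59]
Insert 90: [48, 64, 90, 1, 59]
Insert 1: [1, 48, 64, 90, 59]
Insert 59: [1, 48, 59, 64, 90]

Sorted: [1, 48, 59, 64, 90]


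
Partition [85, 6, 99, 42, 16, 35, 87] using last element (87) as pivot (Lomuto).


Pivot: 87
  85 <= 87: advance i (no swap)
  6 <= 87: advance i (no swap)
  42 <= 87: swap -> [85, 6, 42, 99, 16, 35, 87]
  16 <= 87: swap -> [85, 6, 42, 16, 99, 35, 87]
  35 <= 87: swap -> [85, 6, 42, 16, 35, 99, 87]
Place pivot at 5: [85, 6, 42, 16, 35, 87, 99]

Partitioned: [85, 6, 42, 16, 35, 87, 99]


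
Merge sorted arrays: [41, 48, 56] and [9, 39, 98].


Take 9 from B
Take 39 from B
Take 41 from A
Take 48 from A
Take 56 from A

Merged: [9, 39, 41, 48, 56, 98]


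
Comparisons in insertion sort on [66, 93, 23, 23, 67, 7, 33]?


Algorithm: insertion sort
Input: [66, 93, 23, 23, 67, 7, 33]
Sorted: [7, 23, 23, 33, 66, 67, 93]

17


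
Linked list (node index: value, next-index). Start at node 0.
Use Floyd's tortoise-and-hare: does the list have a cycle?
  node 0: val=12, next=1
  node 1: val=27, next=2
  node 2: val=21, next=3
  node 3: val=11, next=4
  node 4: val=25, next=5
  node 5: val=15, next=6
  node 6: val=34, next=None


Floyd's tortoise (slow, +1) and hare (fast, +2):
  init: slow=0, fast=0
  step 1: slow=1, fast=2
  step 2: slow=2, fast=4
  step 3: slow=3, fast=6
  step 4: fast -> None, no cycle

Cycle: no


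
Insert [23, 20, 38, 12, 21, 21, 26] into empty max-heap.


Insert 23: [23]
Insert 20: [23, 20]
Insert 38: [38, 20, 23]
Insert 12: [38, 20, 23, 12]
Insert 21: [38, 21, 23, 12, 20]
Insert 21: [38, 21, 23, 12, 20, 21]
Insert 26: [38, 21, 26, 12, 20, 21, 23]

Final heap: [38, 21, 26, 12, 20, 21, 23]


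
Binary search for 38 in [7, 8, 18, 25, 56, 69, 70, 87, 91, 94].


Step 1: lo=0, hi=9, mid=4, val=56
Step 2: lo=0, hi=3, mid=1, val=8
Step 3: lo=2, hi=3, mid=2, val=18
Step 4: lo=3, hi=3, mid=3, val=25

Not found


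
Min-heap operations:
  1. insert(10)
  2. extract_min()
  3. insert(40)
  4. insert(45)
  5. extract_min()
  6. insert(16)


insert(10) -> [10]
extract_min()->10, []
insert(40) -> [40]
insert(45) -> [40, 45]
extract_min()->40, [45]
insert(16) -> [16, 45]

Final heap: [16, 45]


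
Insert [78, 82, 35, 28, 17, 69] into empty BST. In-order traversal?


Insert 78: root
Insert 82: R from 78
Insert 35: L from 78
Insert 28: L from 78 -> L from 35
Insert 17: L from 78 -> L from 35 -> L from 28
Insert 69: L from 78 -> R from 35

In-order: [17, 28, 35, 69, 78, 82]


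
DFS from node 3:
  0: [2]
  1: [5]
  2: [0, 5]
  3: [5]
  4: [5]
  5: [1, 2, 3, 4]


Visit 3, push [5]
Visit 5, push [4, 2, 1]
Visit 1, push []
Visit 2, push [0]
Visit 0, push []
Visit 4, push []

DFS order: [3, 5, 1, 2, 0, 4]


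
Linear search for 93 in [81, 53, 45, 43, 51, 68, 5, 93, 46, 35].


i=0: 81!=93
i=1: 53!=93
i=2: 45!=93
i=3: 43!=93
i=4: 51!=93
i=5: 68!=93
i=6: 5!=93
i=7: 93==93 found!

Found at 7, 8 comps


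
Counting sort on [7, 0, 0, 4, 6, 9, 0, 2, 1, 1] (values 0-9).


Input: [7, 0, 0, 4, 6, 9, 0, 2, 1, 1]
Counts: [3, 2, 1, 0, 1, 0, 1, 1, 0, 1]

Sorted: [0, 0, 0, 1, 1, 2, 4, 6, 7, 9]


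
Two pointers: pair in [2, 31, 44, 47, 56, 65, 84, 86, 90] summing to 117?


lo=0(2)+hi=8(90)=92
lo=1(31)+hi=8(90)=121
lo=1(31)+hi=7(86)=117

Yes: 31+86=117


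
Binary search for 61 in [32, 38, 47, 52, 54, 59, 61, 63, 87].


Step 1: lo=0, hi=8, mid=4, val=54
Step 2: lo=5, hi=8, mid=6, val=61

Found at index 6


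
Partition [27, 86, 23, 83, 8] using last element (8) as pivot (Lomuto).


Pivot: 8
Place pivot at 0: [8, 86, 23, 83, 27]

Partitioned: [8, 86, 23, 83, 27]


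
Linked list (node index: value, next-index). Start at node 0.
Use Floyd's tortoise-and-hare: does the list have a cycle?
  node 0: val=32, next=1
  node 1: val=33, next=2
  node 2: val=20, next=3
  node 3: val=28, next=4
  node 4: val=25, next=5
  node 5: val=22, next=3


Floyd's tortoise (slow, +1) and hare (fast, +2):
  init: slow=0, fast=0
  step 1: slow=1, fast=2
  step 2: slow=2, fast=4
  step 3: slow=3, fast=3
  slow == fast at node 3: cycle detected

Cycle: yes


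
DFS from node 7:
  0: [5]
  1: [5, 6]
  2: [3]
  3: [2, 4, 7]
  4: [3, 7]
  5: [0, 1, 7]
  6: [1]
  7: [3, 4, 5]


Visit 7, push [5, 4, 3]
Visit 3, push [4, 2]
Visit 2, push []
Visit 4, push []
Visit 5, push [1, 0]
Visit 0, push []
Visit 1, push [6]
Visit 6, push []

DFS order: [7, 3, 2, 4, 5, 0, 1, 6]


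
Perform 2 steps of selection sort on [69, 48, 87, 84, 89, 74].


Initial: [69, 48, 87, 84, 89, 74]
Step 1: min=48 at 1
  Swap: [48, 69, 87, 84, 89, 74]
Step 2: min=69 at 1
  Swap: [48, 69, 87, 84, 89, 74]

After 2 steps: [48, 69, 87, 84, 89, 74]


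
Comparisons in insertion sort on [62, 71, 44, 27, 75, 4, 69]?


Algorithm: insertion sort
Input: [62, 71, 44, 27, 75, 4, 69]
Sorted: [4, 27, 44, 62, 69, 71, 75]

15


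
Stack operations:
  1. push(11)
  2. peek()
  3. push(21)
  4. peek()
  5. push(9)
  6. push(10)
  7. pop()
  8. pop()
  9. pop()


push(11) -> [11]
peek()->11
push(21) -> [11, 21]
peek()->21
push(9) -> [11, 21, 9]
push(10) -> [11, 21, 9, 10]
pop()->10, [11, 21, 9]
pop()->9, [11, 21]
pop()->21, [11]

Final stack: [11]


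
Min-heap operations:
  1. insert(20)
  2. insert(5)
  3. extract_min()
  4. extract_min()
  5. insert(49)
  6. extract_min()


insert(20) -> [20]
insert(5) -> [5, 20]
extract_min()->5, [20]
extract_min()->20, []
insert(49) -> [49]
extract_min()->49, []

Final heap: []


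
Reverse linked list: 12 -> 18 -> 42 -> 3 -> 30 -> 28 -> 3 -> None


Step 1: curr=12, set curr.next=prev(None) | reversed so far: 12
Step 2: curr=18, set curr.next=prev(12) | reversed so far: 18 -> 12
Step 3: curr=42, set curr.next=prev(18) | reversed so far: 42 -> 18 -> 12
Step 4: curr=3, set curr.next=prev(42) | reversed so far: 3 -> 42 -> 18 -> 12
Step 5: curr=30, set curr.next=prev(3) | reversed so far: 30 -> 3 -> 42 -> 18 -> 12
Step 6: curr=28, set curr.next=prev(30) | reversed so far: 28 -> 30 -> 3 -> 42 -> 18 -> 12
Step 7: curr=3, set curr.next=prev(28) | reversed so far: 3 -> 28 -> 30 -> 3 -> 42 -> 18 -> 12

3 -> 28 -> 30 -> 3 -> 42 -> 18 -> 12 -> None


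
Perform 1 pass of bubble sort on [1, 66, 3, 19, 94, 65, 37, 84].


Initial: [1, 66, 3, 19, 94, 65, 37, 84]
Pass 1: [1, 3, 19, 66, 65, 37, 84, 94] (5 swaps)

After 1 pass: [1, 3, 19, 66, 65, 37, 84, 94]


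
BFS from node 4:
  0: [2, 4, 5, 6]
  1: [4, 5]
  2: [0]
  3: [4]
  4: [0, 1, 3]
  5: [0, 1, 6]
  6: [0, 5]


Visit 4, enqueue [0, 1, 3]
Visit 0, enqueue [2, 5, 6]
Visit 1, enqueue []
Visit 3, enqueue []
Visit 2, enqueue []
Visit 5, enqueue []
Visit 6, enqueue []

BFS order: [4, 0, 1, 3, 2, 5, 6]


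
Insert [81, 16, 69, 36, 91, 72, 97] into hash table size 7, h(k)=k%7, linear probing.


Insert 81: h=4 -> slot 4
Insert 16: h=2 -> slot 2
Insert 69: h=6 -> slot 6
Insert 36: h=1 -> slot 1
Insert 91: h=0 -> slot 0
Insert 72: h=2, 1 probes -> slot 3
Insert 97: h=6, 6 probes -> slot 5

Table: [91, 36, 16, 72, 81, 97, 69]
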